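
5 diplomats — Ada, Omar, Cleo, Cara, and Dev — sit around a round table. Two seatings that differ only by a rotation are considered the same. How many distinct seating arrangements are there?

Around a circle, 5 distinct people have 5!/5 = (4)! = 24 rotationally distinct seatings.

24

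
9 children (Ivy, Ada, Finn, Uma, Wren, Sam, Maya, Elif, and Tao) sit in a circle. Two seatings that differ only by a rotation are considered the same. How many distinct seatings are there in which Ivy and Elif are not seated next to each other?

30240

All circular seatings of 9 people number (8)! = 40320.
Those with Ivy next to Elif: fuse the pair into one unit and seat 8 units around a circle — 2·(7)! = 10080.
Subtracting, 40320 − 10080 = 30240.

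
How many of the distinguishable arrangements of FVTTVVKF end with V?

630

Fix V in the last position and arrange the remaining 7 letters.
Those 7 letters have F appearing twice, T appearing twice, and V appearing twice, giving (7)!/(2!·2!·2!) = 630.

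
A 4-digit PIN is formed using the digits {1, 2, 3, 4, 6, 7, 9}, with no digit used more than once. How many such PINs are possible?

840

This is a permutation of 4 out of 7: P(7,4) = 7!/3!.
7 × 6 × 5 × 4 = 840.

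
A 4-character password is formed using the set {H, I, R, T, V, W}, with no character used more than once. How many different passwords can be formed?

360

This is a permutation of 4 out of 6: P(6,4) = 6!/2!.
That product is 6 × 5 × 4 × 3 = 360.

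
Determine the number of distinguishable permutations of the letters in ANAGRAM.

840

ANAGRAM has 7 letters with A appearing 3 times.
So there are 7! / (3!) = 840 distinguishable arrangements.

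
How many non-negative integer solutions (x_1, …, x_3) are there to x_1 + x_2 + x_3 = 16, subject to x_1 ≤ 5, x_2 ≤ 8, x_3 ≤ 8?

21

Ignoring the caps, the number of non-negative solutions to x_1+…+x_3 = 16 is C(18,2) = 153.
Subtract solutions that violate a single cap (substitute x_i' = x_i − (cap_i+1)): x_1 ≥ 6 gives C(12,2) = 66; x_2 ≥ 9 gives C(9,2) = 36; x_3 ≥ 9 gives C(9,2) = 36. Together 138.
Add back pairs where two caps are both exceeded: 3 + 3 + 0 = 6.
By inclusion–exclusion the count is 153 − 138 + 6 = 21.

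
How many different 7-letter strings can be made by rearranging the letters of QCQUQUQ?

105

QCQUQUQ has 7 letters with Q appearing 4 times and U appearing twice.
The number of distinct arrangements is 7!/(4!·2!) = 5040/48 = 105.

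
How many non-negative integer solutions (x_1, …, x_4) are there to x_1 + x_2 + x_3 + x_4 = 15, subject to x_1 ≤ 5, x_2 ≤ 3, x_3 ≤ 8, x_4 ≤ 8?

Without the upper bounds there are C(18,3) = 816 ways to split 15 among 4 variables.
Subtract solutions that violate a single cap (substitute x_i' = x_i − (cap_i+1)): x_1 ≥ 6 gives C(12,3) = 220; x_2 ≥ 4 gives C(14,3) = 364; x_3 ≥ 9 gives C(9,3) = 84; x_4 ≥ 9 gives C(9,3) = 84. Together 752.
Add back pairs where two caps are both exceeded: 56 + 1 + 1 + 10 + 10 + 0 = 78.
By inclusion–exclusion the count is 816 − 752 + 78 = 142.

142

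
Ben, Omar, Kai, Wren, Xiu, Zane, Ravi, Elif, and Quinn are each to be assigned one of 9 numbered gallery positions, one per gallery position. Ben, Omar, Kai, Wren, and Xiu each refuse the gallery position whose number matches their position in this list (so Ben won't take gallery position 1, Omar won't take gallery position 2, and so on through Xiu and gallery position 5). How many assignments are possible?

Let Aᵢ (for 1 ≤ i ≤ 5) be the placements that put person i in their forbidden gallery position. Any j of these fix j positions, leaving (9−j)! ways to fill the rest, and there are C(5,j) ways to pick which j.
By inclusion–exclusion, the number of valid placements is Σ_{j=0}^{5} (−1)^j C(5,j)·(9−j)!.
Computing: 362880 − 201600 + 50400 − 7200 + 600 − 24 = 205056.

205056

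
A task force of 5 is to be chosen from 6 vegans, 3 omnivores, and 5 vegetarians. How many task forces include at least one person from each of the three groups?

With no constraint there are C(14,5) = 2002 possible selections.
Subtract selections that omit an entire group: no vegans → C(8,5) = 56; no omnivores → C(11,5) = 462; no vegetarians → C(9,5) = 126.
Add back selections omitting two groups (i.e. drawn from a single group): C(6,5) + C(3,5) + C(5,5) = 7.
By inclusion–exclusion: 2002 − 644 + 7 = 1365.

1365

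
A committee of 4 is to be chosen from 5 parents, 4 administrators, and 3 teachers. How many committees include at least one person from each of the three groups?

Total 4-person selections from all 12: C(12,4) = 495.
Selections missing a whole group: no parents → C(7,4) = 35; no administrators → C(8,4) = 70; no teachers → C(9,4) = 126.
Add back selections omitting two groups (i.e. drawn from a single group): C(5,4) + C(4,4) + C(3,4) = 6.
By inclusion–exclusion: 495 − 231 + 6 = 270.

270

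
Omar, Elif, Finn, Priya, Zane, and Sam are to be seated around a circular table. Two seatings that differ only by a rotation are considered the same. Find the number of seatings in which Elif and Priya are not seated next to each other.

All circular seatings of 6 people number (5)! = 120.
Those with Elif next to Priya: fuse the pair into one unit and seat 5 units around a circle — 2·(4)! = 48.
Subtracting, 120 − 48 = 72.

72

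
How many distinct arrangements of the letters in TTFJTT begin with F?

5

With the first slot taken by F, it remains to arrange the other 5 letters (TTJTT).
Those 5 letters have T appearing 4 times, giving (5)!/(4!) = 5.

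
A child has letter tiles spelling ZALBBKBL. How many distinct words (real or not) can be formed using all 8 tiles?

3360

Letter multiplicities in ZALBBKBL: A×1, B×3, K×1, L×2, Z×1.
The number of distinct arrangements is 8!/(3!·2!) = 40320/12 = 3360.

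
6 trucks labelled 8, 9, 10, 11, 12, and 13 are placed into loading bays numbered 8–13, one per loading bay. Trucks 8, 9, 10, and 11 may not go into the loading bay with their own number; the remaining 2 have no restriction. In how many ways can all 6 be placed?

Let Aᵢ (for 8 ≤ i ≤ 11) be the placements that put truck i in its forbidden loading bay. Any j of these fix j positions, leaving (6−j)! ways to fill the rest, and there are C(4,j) ways to pick which j.
By inclusion–exclusion, the number of valid placements is Σ_{j=0}^{4} (−1)^j C(4,j)·(6−j)!.
Computing: 720 − 480 + 144 − 24 + 2 = 362.

362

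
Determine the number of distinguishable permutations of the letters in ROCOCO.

Letter multiplicities in ROCOCO: C×2, O×3, R×1.
Dividing 6! = 720 by 3!·2! = 12 for the repeated letters gives 60.

60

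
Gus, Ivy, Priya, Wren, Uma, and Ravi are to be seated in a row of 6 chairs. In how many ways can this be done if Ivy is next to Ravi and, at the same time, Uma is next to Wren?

Treat {Ivy,Ravi} as one block (2 orders) and {Uma,Wren} as another (2 orders).
That leaves 4 units to arrange: 2 × 2 × 4! = 4 × 24 = 96.

96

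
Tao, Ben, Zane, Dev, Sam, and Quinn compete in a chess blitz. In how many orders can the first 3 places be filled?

There are 6 choices for 1st place, 5 for 2nd, and 4 for 3rd.
That gives 6 × 5 × 4 = 120.

120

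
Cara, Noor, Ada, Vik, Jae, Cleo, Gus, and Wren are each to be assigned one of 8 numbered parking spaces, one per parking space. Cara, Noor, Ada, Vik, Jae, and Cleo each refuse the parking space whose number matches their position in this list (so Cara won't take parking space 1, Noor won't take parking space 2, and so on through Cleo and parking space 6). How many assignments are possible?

18806

Let Aᵢ (for 1 ≤ i ≤ 6) be the placements that put person i in their forbidden parking space. Any j of these fix j positions, leaving (8−j)! ways to fill the rest, and there are C(6,j) ways to pick which j.
By inclusion–exclusion, the number of valid placements is Σ_{j=0}^{6} (−1)^j C(6,j)·(8−j)!.
Computing: 40320 − 30240 + 10800 − 2400 + 360 − 36 + 2 = 18806.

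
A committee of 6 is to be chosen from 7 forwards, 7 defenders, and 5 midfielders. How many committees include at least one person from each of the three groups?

Total 6-person selections from all 19: C(19,6) = 27132.
Subtract selections that omit an entire group: no forwards → C(12,6) = 924; no defenders → C(12,6) = 924; no midfielders → C(14,6) = 3003.
Add back selections omitting two groups (i.e. drawn from a single group): C(7,6) + C(7,6) + C(5,6) = 14.
By inclusion–exclusion: 27132 − 4851 + 14 = 22295.

22295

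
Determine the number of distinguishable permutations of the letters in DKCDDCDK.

Letter multiplicities in DKCDDCDK: C×2, D×4, K×2.
The number of distinct arrangements is 8!/(4!·2!·2!) = 40320/96 = 420.

420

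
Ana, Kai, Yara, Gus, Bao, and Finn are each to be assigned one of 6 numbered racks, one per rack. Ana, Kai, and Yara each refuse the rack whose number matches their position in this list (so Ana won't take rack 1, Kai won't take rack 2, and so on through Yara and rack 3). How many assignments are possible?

Let Aᵢ (for i ∈ {1, 2, 3}) be the placements that put person i in their forbidden rack. Any j of these fix j positions, leaving (6−j)! ways to fill the rest, and there are C(3,j) ways to pick which j.
By inclusion–exclusion, the number of valid placements is Σ_{j=0}^{3} (−1)^j C(3,j)·(6−j)!.
Computing: 720 − 360 + 72 − 6 = 426.

426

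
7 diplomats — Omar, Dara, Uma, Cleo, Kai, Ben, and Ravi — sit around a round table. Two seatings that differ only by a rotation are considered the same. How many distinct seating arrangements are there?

720

Around a circle, 7 distinct people have 7!/7 = (6)! = 720 rotationally distinct seatings.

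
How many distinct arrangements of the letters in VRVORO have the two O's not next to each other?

60

There are 6!/(2!·2!·2!) = 90 arrangements of VRVORO in total.
If the two O's are adjacent, glue them into one block, leaving 5 items to arrange: (5)!/(2!·2!) = 30 ways.
Hence 90 − 30 = 60.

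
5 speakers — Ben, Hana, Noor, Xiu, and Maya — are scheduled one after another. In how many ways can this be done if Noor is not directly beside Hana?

Of the 5! = 120 arrangements, those with Noor and Hana adjacent number 2 × 4! = 48 (treat the pair as a block with 2 internal orders).
Complementary counting: 120 − 48 = 72.

72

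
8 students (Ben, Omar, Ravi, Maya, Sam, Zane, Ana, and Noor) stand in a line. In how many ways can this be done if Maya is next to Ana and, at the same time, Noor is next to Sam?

Treat {Maya,Ana} as one block (2 orders) and {Noor,Sam} as another (2 orders).
That leaves 6 units to arrange: 2 × 2 × 6! = 4 × 720 = 2880.

2880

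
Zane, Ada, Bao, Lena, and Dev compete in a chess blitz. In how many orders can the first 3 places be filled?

There are 5 choices for 1st place, 4 for 2nd, and 3 for 3rd.
That gives 5 × 4 × 3 = 60.

60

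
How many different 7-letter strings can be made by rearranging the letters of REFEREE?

The 7 letters of REFEREE have repeats: E appearing 4 times and R appearing twice.
Dividing 7! = 5040 by 4!·2! = 48 for the repeated letters gives 105.

105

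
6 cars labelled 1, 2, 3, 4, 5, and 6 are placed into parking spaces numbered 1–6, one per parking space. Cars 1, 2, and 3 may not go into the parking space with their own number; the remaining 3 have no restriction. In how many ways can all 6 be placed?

426

Let Aᵢ (for i ∈ {1, 2, 3}) be the placements that put car i in its forbidden parking space. Any j of these fix j positions, leaving (6−j)! ways to fill the rest, and there are C(3,j) ways to pick which j.
By inclusion–exclusion, the number of valid placements is Σ_{j=0}^{3} (−1)^j C(3,j)·(6−j)!.
Computing: 720 − 360 + 72 − 6 = 426.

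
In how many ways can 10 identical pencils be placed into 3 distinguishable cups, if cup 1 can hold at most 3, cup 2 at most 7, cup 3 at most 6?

Without the upper bounds there are C(12,2) = 66 ways to split 10 among 3 cups.
Subtract solutions that violate a single cap (substitute x_i' = x_i − (cap_i+1)): x_1 ≥ 4 gives C(8,2) = 28; x_2 ≥ 8 gives C(4,2) = 6; x_3 ≥ 7 gives C(5,2) = 10. Together 44.
No two caps can be exceeded simultaneously, so the pair terms are all 0.
By inclusion–exclusion the count is 66 − 44 + 0 = 22.

22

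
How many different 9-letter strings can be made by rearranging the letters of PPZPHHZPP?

Letter multiplicities in PPZPHHZPP: H×2, P×5, Z×2.
The number of distinct arrangements is 9!/(5!·2!·2!) = 362880/480 = 756.

756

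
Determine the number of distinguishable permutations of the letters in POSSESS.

210

POSSESS has 7 letters with S appearing 4 times.
The number of distinct arrangements is 7!/(4!) = 5040/24 = 210.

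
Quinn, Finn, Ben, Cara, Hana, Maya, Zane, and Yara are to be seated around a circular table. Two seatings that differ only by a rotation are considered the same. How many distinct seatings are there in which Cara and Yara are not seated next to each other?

3600

Without the restriction there are (7)! = 5040 seatings.
Those with Cara next to Yara: fuse the pair into one unit and seat 7 units around a circle — 2·(6)! = 1440.
Subtracting, 5040 − 1440 = 3600.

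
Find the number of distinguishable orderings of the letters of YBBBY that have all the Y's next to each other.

4

Treat the 2 copies of Y as a single block. The multiset to arrange is then {YY, B, B, B}, 4 items in all.
That gives (4)!/(3!) = 4 arrangements.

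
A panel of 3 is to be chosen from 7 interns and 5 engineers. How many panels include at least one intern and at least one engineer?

175

Unrestricted: C(12,3) = 220 ways to pick any 3 of the 12.
Selections missing a whole group: no interns → C(5,3) = 10; no engineers → C(7,3) = 35.
Both groups omitted at once is impossible, so 220 − 45 = 175.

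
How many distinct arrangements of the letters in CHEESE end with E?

With the last slot taken by E, it remains to arrange the other 5 letters (CHESE).
Those 5 letters have E appearing twice, giving (5)!/(2!) = 60.

60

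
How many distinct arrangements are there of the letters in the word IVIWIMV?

The 7 letters of IVIWIMV have repeats: I appearing 3 times and V appearing twice.
So there are 7! / (3!·2!) = 420 distinguishable arrangements.

420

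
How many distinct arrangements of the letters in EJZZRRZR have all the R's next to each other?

120

Treat the 3 copies of R as a single block. The multiset to arrange is then {RRR, E, J, Z, Z, Z}, 6 items in all.
That gives (6)!/(3!) = 120 arrangements.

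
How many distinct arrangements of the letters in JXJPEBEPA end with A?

5040

With the last slot taken by A, it remains to arrange the other 8 letters (JXJPEBEP).
Those 8 letters have E appearing twice, J appearing twice, and P appearing twice, giving (8)!/(2!·2!·2!) = 5040.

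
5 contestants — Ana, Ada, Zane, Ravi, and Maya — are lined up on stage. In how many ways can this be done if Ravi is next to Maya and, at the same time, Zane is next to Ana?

24

Treat {Ravi,Maya} as one block (2 orders) and {Zane,Ana} as another (2 orders).
That leaves 3 units to arrange: 2 × 2 × 3! = 4 × 6 = 24.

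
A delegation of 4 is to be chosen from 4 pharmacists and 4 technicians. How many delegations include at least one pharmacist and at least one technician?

Total 4-person selections from all 8: C(8,4) = 70.
Selections missing a whole group: no pharmacists → C(4,4) = 1; no technicians → C(4,4) = 1.
Both groups omitted at once is impossible, so 70 − 2 = 68.

68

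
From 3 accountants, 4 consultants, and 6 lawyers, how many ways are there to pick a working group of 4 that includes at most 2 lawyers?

560

Split by how many lawyers are chosen (0 through 2).
Sum: C(6,0)·C(7,4) + C(6,1)·C(7,3) + C(6,2)·C(7,2) = 35 + 210 + 315 = 560.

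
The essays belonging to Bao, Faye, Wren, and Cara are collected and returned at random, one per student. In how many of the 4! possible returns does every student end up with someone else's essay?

Count assignments avoiding every fixed point. For any j of the 4 students fixed to their own essay, the other 4−j can be arranged in (4−j)! ways.
By inclusion–exclusion this is Σ_{j=0}^{4} (−1)^j C(4,j)·(4−j)!.
Computing: 24 − 24 + 12 − 4 + 1 = 9.

9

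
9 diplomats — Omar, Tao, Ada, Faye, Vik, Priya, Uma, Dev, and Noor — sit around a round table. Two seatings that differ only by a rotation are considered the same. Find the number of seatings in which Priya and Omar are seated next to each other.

Glue Priya and Omar into a block (2 internal orders). Seating 8 units around a circle gives (7)! arrangements.
So 2 × (7)! = 2 × 5040 = 10080.

10080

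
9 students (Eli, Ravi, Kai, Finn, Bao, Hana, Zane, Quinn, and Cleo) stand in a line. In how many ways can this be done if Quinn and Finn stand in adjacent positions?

Place the 7 others and the Quinn-Finn pair as 8 objects in a line; the pair has 2 internal arrangements.
So the count is 2·(8)! = 80640.

80640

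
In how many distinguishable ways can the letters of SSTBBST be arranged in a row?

210

SSTBBST has 7 letters with B appearing twice, S appearing 3 times, and T appearing twice.
So there are 7! / (3!·2!·2!) = 210 distinguishable arrangements.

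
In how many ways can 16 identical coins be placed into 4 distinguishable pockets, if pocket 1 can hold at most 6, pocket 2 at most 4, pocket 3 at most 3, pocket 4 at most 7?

Ignoring the caps, the number of non-negative solutions to x_1+…+x_4 = 16 is C(19,3) = 969.
Subtract solutions that violate a single cap (substitute x_i' = x_i − (cap_i+1)): x_1 ≥ 7 gives C(12,3) = 220; x_2 ≥ 5 gives C(14,3) = 364; x_3 ≥ 4 gives C(15,3) = 455; x_4 ≥ 8 gives C(11,3) = 165. Together 1204.
Add back pairs where two caps are both exceeded: 35 + 56 + 4 + 120 + 20 + 35 = 270.
Subtract triples: 1 + 0 + 0 + 0 = 1.
By inclusion–exclusion the count is 969 − 1204 + 270 − 1 = 34.

34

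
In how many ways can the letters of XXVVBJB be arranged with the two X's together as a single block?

Treat the 2 copies of X as a single block. The multiset to arrange is then {XX, B, B, J, V, V}, 6 items in all.
That gives (6)!/(2!·2!) = 180 arrangements.

180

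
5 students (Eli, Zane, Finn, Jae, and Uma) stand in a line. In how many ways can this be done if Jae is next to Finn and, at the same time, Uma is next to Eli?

24

Treat {Jae,Finn} as one block (2 orders) and {Uma,Eli} as another (2 orders).
That leaves 3 units to arrange: 2 × 2 × 3! = 4 × 6 = 24.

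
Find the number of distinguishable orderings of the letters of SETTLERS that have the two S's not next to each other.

Total arrangements of SETTLERS: 8!/(2!·2!·2!) = 5040.
Arrangements with the S's together: treat SS as one letter, giving (7)!/(2!·2!) = 1260.
Hence 5040 − 1260 = 3780.

3780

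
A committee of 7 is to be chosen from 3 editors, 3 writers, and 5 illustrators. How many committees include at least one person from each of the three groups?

314

With no constraint there are C(11,7) = 330 possible selections.
Selections missing a whole group: no editors → C(8,7) = 8; no writers → C(8,7) = 8; no illustrators → C(6,7) = 0.
Add back selections omitting two groups (i.e. drawn from a single group): C(3,7) + C(3,7) + C(5,7) = 0.
By inclusion–exclusion: 330 − 16 + 0 = 314.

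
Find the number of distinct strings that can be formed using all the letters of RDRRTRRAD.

1512

The 9 letters of RDRRTRRAD have repeats: D appearing twice and R appearing 5 times.
Dividing 9! = 362880 by 5!·2! = 240 for the repeated letters gives 1512.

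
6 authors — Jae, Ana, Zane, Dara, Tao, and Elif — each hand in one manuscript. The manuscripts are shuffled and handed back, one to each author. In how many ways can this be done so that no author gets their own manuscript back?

This is the derangement count D_6: permutations of 6 items with no fixed point.
By inclusion–exclusion this is Σ_{j=0}^{6} (−1)^j C(6,j)·(6−j)!.
Computing: 720 − 720 + 360 − 120 + 30 − 6 + 1 = 265.

265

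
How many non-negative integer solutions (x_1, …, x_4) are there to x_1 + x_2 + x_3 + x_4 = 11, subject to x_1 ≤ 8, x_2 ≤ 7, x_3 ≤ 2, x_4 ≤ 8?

160

By stars and bars, unrestricted non-negative solutions to x_1+…+x_4 = 11 number C(11+3,3) = 364.
Subtract solutions that violate a single cap (substitute x_i' = x_i − (cap_i+1)): x_1 ≥ 9 gives C(5,3) = 10; x_2 ≥ 8 gives C(6,3) = 20; x_3 ≥ 3 gives C(11,3) = 165; x_4 ≥ 9 gives C(5,3) = 10. Together 205.
Add back pairs where two caps are both exceeded: 0 + 0 + 0 + 1 + 0 + 0 = 1.
By inclusion–exclusion the count is 364 − 205 + 1 = 160.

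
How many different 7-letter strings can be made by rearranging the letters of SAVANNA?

420

The 7 letters of SAVANNA have repeats: A appearing 3 times and N appearing twice.
So there are 7! / (3!·2!) = 420 distinguishable arrangements.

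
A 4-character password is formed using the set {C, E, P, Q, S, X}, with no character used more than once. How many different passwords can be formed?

Choose and order 4 of the 6 symbols: the first character has 6 options, the next 5, then 4, 3.
6 × 5 × 4 × 3 = 360.

360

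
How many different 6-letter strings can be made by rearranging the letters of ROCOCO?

60

The 6 letters of ROCOCO have repeats: C appearing twice and O appearing 3 times.
The number of distinct arrangements is 6!/(3!·2!) = 720/12 = 60.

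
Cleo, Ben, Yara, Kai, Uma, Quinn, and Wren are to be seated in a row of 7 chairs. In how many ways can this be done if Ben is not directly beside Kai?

3600

There are 7! = 5040 arrangements in all. If Ben and Kai are adjacent, merging them into one block gives 2·(6)! = 1440 arrangements.
So 5040 − 1440 = 3600 arrangements keep them apart.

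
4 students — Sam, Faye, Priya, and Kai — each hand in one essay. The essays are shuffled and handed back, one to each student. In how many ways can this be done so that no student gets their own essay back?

Let Aᵢ be the assignments in which student i gets their own essay. We want the size of the complement of A₁∪…∪A_4.
By inclusion–exclusion this is Σ_{j=0}^{4} (−1)^j C(4,j)·(4−j)!.
Computing: 24 − 24 + 12 − 4 + 1 = 9.

9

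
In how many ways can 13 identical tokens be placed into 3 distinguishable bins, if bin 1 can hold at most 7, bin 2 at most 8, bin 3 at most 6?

Ignoring the caps, the number of non-negative solutions to x_1+…+x_3 = 13 is C(15,2) = 105.
Subtract solutions that violate a single cap (substitute x_i' = x_i − (cap_i+1)): x_1 ≥ 8 gives C(7,2) = 21; x_2 ≥ 9 gives C(6,2) = 15; x_3 ≥ 7 gives C(8,2) = 28. Together 64.
No two caps can be exceeded simultaneously, so the pair terms are all 0.
By inclusion–exclusion the count is 105 − 64 + 0 = 41.

41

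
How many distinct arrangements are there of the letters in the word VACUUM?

Letter multiplicities in VACUUM: A×1, C×1, M×1, U×2, V×1.
The number of distinct arrangements is 6!/(2!) = 720/2 = 360.

360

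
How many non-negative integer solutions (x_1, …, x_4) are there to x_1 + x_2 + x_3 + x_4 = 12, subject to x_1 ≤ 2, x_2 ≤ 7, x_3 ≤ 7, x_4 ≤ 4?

Without the upper bounds there are C(15,3) = 455 ways to split 12 among 4 variables.
Subtract solutions that violate a single cap (substitute x_i' = x_i − (cap_i+1)): x_1 ≥ 3 gives C(12,3) = 220; x_2 ≥ 8 gives C(7,3) = 35; x_3 ≥ 8 gives C(7,3) = 35; x_4 ≥ 5 gives C(10,3) = 120. Together 410.
Add back pairs where two caps are both exceeded: 4 + 4 + 35 + 0 + 0 + 0 = 43.
By inclusion–exclusion the count is 455 − 410 + 43 = 88.

88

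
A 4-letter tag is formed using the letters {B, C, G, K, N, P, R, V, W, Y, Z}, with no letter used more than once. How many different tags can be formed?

Choose and order 4 of the 11 symbols: the first letter has 11 options, the next 10, then 9, 8.
That product is 11 × 10 × 9 × 8 = 7920.

7920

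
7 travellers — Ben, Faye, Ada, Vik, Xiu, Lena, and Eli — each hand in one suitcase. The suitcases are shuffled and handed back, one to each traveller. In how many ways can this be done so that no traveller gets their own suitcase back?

1854

This is the derangement count D_7: permutations of 7 items with no fixed point.
By inclusion–exclusion this is Σ_{j=0}^{7} (−1)^j C(7,j)·(7−j)!.
Computing: 5040 − 5040 + 2520 − 840 + 210 − 42 + 7 − 1 = 1854.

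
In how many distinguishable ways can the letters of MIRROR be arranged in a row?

120

Letter multiplicities in MIRROR: I×1, M×1, O×1, R×3.
Dividing 6! = 720 by 3! = 6 for the repeated letters gives 120.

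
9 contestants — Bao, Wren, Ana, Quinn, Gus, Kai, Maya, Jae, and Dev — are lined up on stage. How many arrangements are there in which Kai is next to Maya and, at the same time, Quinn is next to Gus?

20160

Treat {Kai,Maya} as one block (2 orders) and {Quinn,Gus} as another (2 orders).
That leaves 7 units to arrange: 2 × 2 × 7! = 4 × 5040 = 20160.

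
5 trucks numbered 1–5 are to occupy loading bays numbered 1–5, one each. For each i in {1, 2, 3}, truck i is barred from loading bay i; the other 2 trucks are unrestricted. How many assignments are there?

Let Aᵢ (for i ∈ {1, 2, 3}) be the placements that put truck i in its forbidden loading bay. Any j of these fix j positions, leaving (5−j)! ways to fill the rest, and there are C(3,j) ways to pick which j.
By inclusion–exclusion, the number of valid placements is Σ_{j=0}^{3} (−1)^j C(3,j)·(5−j)!.
Computing: 120 − 72 + 18 − 2 = 64.

64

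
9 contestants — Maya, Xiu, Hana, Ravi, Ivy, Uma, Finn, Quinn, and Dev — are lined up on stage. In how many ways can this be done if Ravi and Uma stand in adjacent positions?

Treat {Ravi, Uma} as a single unit. There are 8 units to order, and the pair itself can be ordered 2 ways.
That gives 2 × 8! = 2 × 40320 = 80640.

80640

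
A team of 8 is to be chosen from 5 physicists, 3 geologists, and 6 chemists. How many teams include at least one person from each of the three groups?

2828

Total 8-person selections from all 14: C(14,8) = 3003.
Selections missing a whole group: no physicists → C(9,8) = 9; no geologists → C(11,8) = 165; no chemists → C(8,8) = 1.
Add back selections omitting two groups (i.e. drawn from a single group): C(5,8) + C(3,8) + C(6,8) = 0.
By inclusion–exclusion: 3003 − 175 + 0 = 2828.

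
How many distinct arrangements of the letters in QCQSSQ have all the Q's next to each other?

Treat the 3 copies of Q as a single block. The multiset to arrange is then {QQQ, C, S, S}, 4 items in all.
That gives (4)!/(2!) = 12 arrangements.

12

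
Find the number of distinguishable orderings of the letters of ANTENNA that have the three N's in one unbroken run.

60

Treat the 3 copies of N as a single block. The multiset to arrange is then {NNN, A, A, E, T}, 5 items in all.
That gives (5)!/(2!) = 60 arrangements.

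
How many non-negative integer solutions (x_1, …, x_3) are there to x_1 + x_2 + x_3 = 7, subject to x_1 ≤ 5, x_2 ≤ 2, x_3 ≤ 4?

12

By stars and bars, unrestricted non-negative solutions to x_1+…+x_3 = 7 number C(7+2,2) = 36.
Subtract solutions that violate a single cap (substitute x_i' = x_i − (cap_i+1)): x_1 ≥ 6 gives C(3,2) = 3; x_2 ≥ 3 gives C(6,2) = 15; x_3 ≥ 5 gives C(4,2) = 6. Together 24.
No two caps can be exceeded simultaneously, so the pair terms are all 0.
By inclusion–exclusion the count is 36 − 24 + 0 = 12.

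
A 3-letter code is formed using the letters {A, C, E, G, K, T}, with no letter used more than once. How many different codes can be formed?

120

With no repetition, fill the 3 letters in order: 6 choices, then 5, down to 4.
6 × 5 × 4 = 120.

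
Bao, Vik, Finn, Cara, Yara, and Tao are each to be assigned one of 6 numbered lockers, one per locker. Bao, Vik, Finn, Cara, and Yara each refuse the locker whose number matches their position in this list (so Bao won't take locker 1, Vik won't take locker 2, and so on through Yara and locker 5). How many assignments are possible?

Let Aᵢ (for 1 ≤ i ≤ 5) be the placements that put person i in their forbidden locker. Any j of these fix j positions, leaving (6−j)! ways to fill the rest, and there are C(5,j) ways to pick which j.
By inclusion–exclusion, the number of valid placements is Σ_{j=0}^{5} (−1)^j C(5,j)·(6−j)!.
Computing: 720 − 600 + 240 − 60 + 10 − 1 = 309.

309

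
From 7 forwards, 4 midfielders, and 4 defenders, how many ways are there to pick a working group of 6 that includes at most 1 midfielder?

Split by how many midfielders are chosen (0 through 1).
Sum: C(4,0)·C(11,6) + C(4,1)·C(11,5) = 462 + 1848 = 2310.

2310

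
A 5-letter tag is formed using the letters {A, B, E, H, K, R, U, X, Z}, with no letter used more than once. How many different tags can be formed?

This is a permutation of 5 out of 9: P(9,5) = 9!/4!.
That product is 9 × 8 × 7 × 6 × 5 = 15120.

15120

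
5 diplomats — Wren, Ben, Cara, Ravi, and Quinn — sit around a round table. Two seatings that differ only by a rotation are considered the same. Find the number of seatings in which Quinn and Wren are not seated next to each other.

12

All circular seatings of 5 people number (4)! = 24.
Seatings with Quinn beside Wren: treat them as a block with 2 internal orders, giving 2 × (3)! = 12.
Subtracting, 24 − 12 = 12.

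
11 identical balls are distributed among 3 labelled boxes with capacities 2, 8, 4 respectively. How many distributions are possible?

Without the upper bounds there are C(13,2) = 78 ways to split 11 among 3 boxes.
Subtract solutions that violate a single cap (substitute x_i' = x_i − (cap_i+1)): x_1 ≥ 3 gives C(10,2) = 45; x_2 ≥ 9 gives C(4,2) = 6; x_3 ≥ 5 gives C(8,2) = 28. Together 79.
Add back pairs where two caps are both exceeded: 0 + 10 + 0 = 10.
By inclusion–exclusion the count is 78 − 79 + 10 = 9.

9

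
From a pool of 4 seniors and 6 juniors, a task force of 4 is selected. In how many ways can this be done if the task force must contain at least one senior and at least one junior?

194

With no constraint there are C(10,4) = 210 possible selections.
Selections missing a whole group: no seniors → C(6,4) = 15; no juniors → C(4,4) = 1.
Both groups omitted at once is impossible, so 210 − 16 = 194.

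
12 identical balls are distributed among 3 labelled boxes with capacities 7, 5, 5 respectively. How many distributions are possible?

21

By stars and bars, unrestricted non-negative solutions to x_1+…+x_3 = 12 number C(12+2,2) = 91.
Subtract solutions that violate a single cap (substitute x_i' = x_i − (cap_i+1)): x_1 ≥ 8 gives C(6,2) = 15; x_2 ≥ 6 gives C(8,2) = 28; x_3 ≥ 6 gives C(8,2) = 28. Together 71.
Add back pairs where two caps are both exceeded: 0 + 0 + 1 = 1.
By inclusion–exclusion the count is 91 − 71 + 1 = 21.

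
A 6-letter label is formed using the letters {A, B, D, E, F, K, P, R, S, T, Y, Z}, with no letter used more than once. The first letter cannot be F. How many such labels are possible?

The first letter has 12−1 = 11 choices (anything except F).
The remaining 5 letters are filled from the other 11 symbols without repetition: 11 × 10 × 9 × 8 × 7 = 55440.
Total: 11 × 55440 = 609840.

609840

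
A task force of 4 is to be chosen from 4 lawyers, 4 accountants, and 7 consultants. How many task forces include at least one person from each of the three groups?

Unrestricted: C(15,4) = 1365 ways to pick any 4 of the 15.
Selections missing a whole group: no lawyers → C(11,4) = 330; no accountants → C(11,4) = 330; no consultants → C(8,4) = 70.
Add back selections omitting two groups (i.e. drawn from a single group): C(4,4) + C(4,4) + C(7,4) = 37.
By inclusion–exclusion: 1365 − 730 + 37 = 672.

672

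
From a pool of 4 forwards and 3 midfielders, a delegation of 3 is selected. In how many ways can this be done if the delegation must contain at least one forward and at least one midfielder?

30

Total 3-person selections from all 7: C(7,3) = 35.
Subtract selections that omit an entire group: no forwards → C(3,3) = 1; no midfielders → C(4,3) = 4.
Both groups omitted at once is impossible, so 35 − 5 = 30.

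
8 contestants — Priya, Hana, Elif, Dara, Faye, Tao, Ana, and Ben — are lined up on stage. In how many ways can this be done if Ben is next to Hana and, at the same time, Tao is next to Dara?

2880

Treat {Ben,Hana} as one block (2 orders) and {Tao,Dara} as another (2 orders).
That leaves 6 units to arrange: 2 × 2 × 6! = 4 × 720 = 2880.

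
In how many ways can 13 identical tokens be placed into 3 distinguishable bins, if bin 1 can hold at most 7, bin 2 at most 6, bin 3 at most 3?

10

By stars and bars, unrestricted non-negative solutions to x_1+…+x_3 = 13 number C(13+2,2) = 105.
Subtract solutions that violate a single cap (substitute x_i' = x_i − (cap_i+1)): x_1 ≥ 8 gives C(7,2) = 21; x_2 ≥ 7 gives C(8,2) = 28; x_3 ≥ 4 gives C(11,2) = 55. Together 104.
Add back pairs where two caps are both exceeded: 0 + 3 + 6 = 9.
By inclusion–exclusion the count is 105 − 104 + 9 = 10.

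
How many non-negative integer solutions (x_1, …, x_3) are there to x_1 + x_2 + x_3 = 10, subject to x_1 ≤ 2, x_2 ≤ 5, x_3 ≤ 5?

Ignoring the caps, the number of non-negative solutions to x_1+…+x_3 = 10 is C(12,2) = 66.
Subtract solutions that violate a single cap (substitute x_i' = x_i − (cap_i+1)): x_1 ≥ 3 gives C(9,2) = 36; x_2 ≥ 6 gives C(6,2) = 15; x_3 ≥ 6 gives C(6,2) = 15. Together 66.
Add back pairs where two caps are both exceeded: 3 + 3 + 0 = 6.
By inclusion–exclusion the count is 66 − 66 + 6 = 6.

6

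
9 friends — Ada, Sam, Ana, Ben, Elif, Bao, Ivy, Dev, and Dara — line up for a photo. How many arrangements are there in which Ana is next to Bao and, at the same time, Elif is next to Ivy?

20160

Treat {Ana,Bao} as one block (2 orders) and {Elif,Ivy} as another (2 orders).
That leaves 7 units to arrange: 2 × 2 × 7! = 4 × 5040 = 20160.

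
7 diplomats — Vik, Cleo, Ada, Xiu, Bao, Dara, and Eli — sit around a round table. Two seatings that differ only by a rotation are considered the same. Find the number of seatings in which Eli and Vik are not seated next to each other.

480

Without the restriction there are (6)! = 720 seatings.
Seatings with Eli beside Vik: treat them as a block with 2 internal orders, giving 2 × (5)! = 240.
Subtracting, 720 − 240 = 480.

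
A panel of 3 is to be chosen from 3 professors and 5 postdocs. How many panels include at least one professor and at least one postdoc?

Unrestricted: C(8,3) = 56 ways to pick any 3 of the 8.
Subtract selections that omit an entire group: no professors → C(5,3) = 10; no postdocs → C(3,3) = 1.
Both groups omitted at once is impossible, so 56 − 11 = 45.

45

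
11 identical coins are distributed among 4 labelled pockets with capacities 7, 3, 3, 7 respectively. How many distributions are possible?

104

Without the upper bounds there are C(14,3) = 364 ways to split 11 among 4 pockets.
Subtract solutions that violate a single cap (substitute x_i' = x_i − (cap_i+1)): x_1 ≥ 8 gives C(6,3) = 20; x_2 ≥ 4 gives C(10,3) = 120; x_3 ≥ 4 gives C(10,3) = 120; x_4 ≥ 8 gives C(6,3) = 20. Together 280.
Add back pairs where two caps are both exceeded: 0 + 0 + 0 + 20 + 0 + 0 = 20.
By inclusion–exclusion the count is 364 − 280 + 20 = 104.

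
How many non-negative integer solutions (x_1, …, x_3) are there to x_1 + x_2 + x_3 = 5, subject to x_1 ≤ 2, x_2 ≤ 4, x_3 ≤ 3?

11

Without the upper bounds there are C(7,2) = 21 ways to split 5 among 3 variables.
Subtract solutions that violate a single cap (substitute x_i' = x_i − (cap_i+1)): x_1 ≥ 3 gives C(4,2) = 6; x_2 ≥ 5 gives C(2,2) = 1; x_3 ≥ 4 gives C(3,2) = 3. Together 10.
No two caps can be exceeded simultaneously, so the pair terms are all 0.
By inclusion–exclusion the count is 21 − 10 + 0 = 11.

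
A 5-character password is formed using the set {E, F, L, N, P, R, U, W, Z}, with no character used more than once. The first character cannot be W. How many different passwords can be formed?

The first character has 9−1 = 8 choices (anything except W).
The remaining 4 characters are filled from the other 8 symbols without repetition: 8 × 7 × 6 × 5 = 1680.
Total: 8 × 1680 = 13440.

13440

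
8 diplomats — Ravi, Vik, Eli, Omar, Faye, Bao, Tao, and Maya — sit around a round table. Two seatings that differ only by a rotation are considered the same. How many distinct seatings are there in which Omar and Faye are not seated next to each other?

All circular seatings of 8 people number (7)! = 5040.
Seatings with Omar beside Faye: treat them as a block with 2 internal orders, giving 2 × (6)! = 1440.
Subtracting, 5040 − 1440 = 3600.

3600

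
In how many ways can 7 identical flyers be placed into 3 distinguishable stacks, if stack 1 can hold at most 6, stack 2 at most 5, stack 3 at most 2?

By stars and bars, unrestricted non-negative solutions to x_1+…+x_3 = 7 number C(7+2,2) = 36.
Subtract solutions that violate a single cap (substitute x_i' = x_i − (cap_i+1)): x_1 ≥ 7 gives C(2,2) = 1; x_2 ≥ 6 gives C(3,2) = 3; x_3 ≥ 3 gives C(6,2) = 15. Together 19.
No two caps can be exceeded simultaneously, so the pair terms are all 0.
By inclusion–exclusion the count is 36 − 19 + 0 = 17.

17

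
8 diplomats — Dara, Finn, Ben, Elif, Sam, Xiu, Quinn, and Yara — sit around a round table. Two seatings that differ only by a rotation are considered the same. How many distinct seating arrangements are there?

Fix one person's seat to break rotational symmetry; the remaining 7 people can be arranged in (7)! = 5040 ways.

5040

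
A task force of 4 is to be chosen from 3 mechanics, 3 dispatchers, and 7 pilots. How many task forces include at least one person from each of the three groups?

315

Unrestricted: C(13,4) = 715 ways to pick any 4 of the 13.
Subtract selections that omit an entire group: no mechanics → C(10,4) = 210; no dispatchers → C(10,4) = 210; no pilots → C(6,4) = 15.
Add back selections omitting two groups (i.e. drawn from a single group): C(3,4) + C(3,4) + C(7,4) = 35.
By inclusion–exclusion: 715 − 435 + 35 = 315.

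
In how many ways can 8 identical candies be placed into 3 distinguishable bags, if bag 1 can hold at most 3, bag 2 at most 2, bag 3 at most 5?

6

By stars and bars, unrestricted non-negative solutions to x_1+…+x_3 = 8 number C(8+2,2) = 45.
Subtract solutions that violate a single cap (substitute x_i' = x_i − (cap_i+1)): x_1 ≥ 4 gives C(6,2) = 15; x_2 ≥ 3 gives C(7,2) = 21; x_3 ≥ 6 gives C(4,2) = 6. Together 42.
Add back pairs where two caps are both exceeded: 3 + 0 + 0 = 3.
By inclusion–exclusion the count is 45 − 42 + 3 = 6.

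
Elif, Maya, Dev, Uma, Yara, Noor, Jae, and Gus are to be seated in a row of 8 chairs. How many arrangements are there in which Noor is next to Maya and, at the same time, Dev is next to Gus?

Treat {Noor,Maya} as one block (2 orders) and {Dev,Gus} as another (2 orders).
That leaves 6 units to arrange: 2 × 2 × 6! = 4 × 720 = 2880.

2880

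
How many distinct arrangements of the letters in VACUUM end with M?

60

With the last slot taken by M, it remains to arrange the other 5 letters (VACUU).
Those 5 letters have U appearing twice, giving (5)!/(2!) = 60.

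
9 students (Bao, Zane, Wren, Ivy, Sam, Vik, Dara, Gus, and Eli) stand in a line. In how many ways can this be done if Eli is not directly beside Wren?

282240

Of the 9! = 362880 arrangements, those with Eli and Wren adjacent number 2 × 8! = 80640 (treat the pair as a block with 2 internal orders).
So 362880 − 80640 = 282240 arrangements keep them apart.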